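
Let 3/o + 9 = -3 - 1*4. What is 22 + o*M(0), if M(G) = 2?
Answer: 173/8 ≈ 21.625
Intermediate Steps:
o = -3/16 (o = 3/(-9 + (-3 - 1*4)) = 3/(-9 + (-3 - 4)) = 3/(-9 - 7) = 3/(-16) = 3*(-1/16) = -3/16 ≈ -0.18750)
22 + o*M(0) = 22 - 3/16*2 = 22 - 3/8 = 173/8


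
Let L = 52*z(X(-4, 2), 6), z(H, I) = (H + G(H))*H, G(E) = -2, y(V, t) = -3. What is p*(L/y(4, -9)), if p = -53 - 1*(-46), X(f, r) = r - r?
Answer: 0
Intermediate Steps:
X(f, r) = 0
p = -7 (p = -53 + 46 = -7)
z(H, I) = H*(-2 + H) (z(H, I) = (H - 2)*H = (-2 + H)*H = H*(-2 + H))
L = 0 (L = 52*(0*(-2 + 0)) = 52*(0*(-2)) = 52*0 = 0)
p*(L/y(4, -9)) = -0/(-3) = -0*(-1)/3 = -7*0 = 0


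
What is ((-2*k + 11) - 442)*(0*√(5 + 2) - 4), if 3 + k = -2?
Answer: 1684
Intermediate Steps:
k = -5 (k = -3 - 2 = -5)
((-2*k + 11) - 442)*(0*√(5 + 2) - 4) = ((-2*(-5) + 11) - 442)*(0*√(5 + 2) - 4) = ((10 + 11) - 442)*(0*√7 - 4) = (21 - 442)*(0 - 4) = -421*(-4) = 1684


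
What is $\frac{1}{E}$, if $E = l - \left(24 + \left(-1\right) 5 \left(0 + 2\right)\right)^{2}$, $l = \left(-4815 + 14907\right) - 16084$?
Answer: $- \frac{1}{6188} \approx -0.0001616$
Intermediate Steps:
$l = -5992$ ($l = 10092 - 16084 = -5992$)
$E = -6188$ ($E = -5992 - \left(24 + \left(-1\right) 5 \left(0 + 2\right)\right)^{2} = -5992 - \left(24 - 10\right)^{2} = -5992 - 14^{2} = -5992 - 196 = -6188$)
$\frac{1}{E} = \frac{1}{-6188} = - \frac{1}{6188}$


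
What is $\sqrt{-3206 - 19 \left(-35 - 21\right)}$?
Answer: $3 i \sqrt{238} \approx 46.282 i$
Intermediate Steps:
$\sqrt{-3206 - 19 \left(-35 - 21\right)} = \sqrt{-3206 - -1064} = \sqrt{-3206 + 1064} = \sqrt{-2142} = 3 i \sqrt{238}$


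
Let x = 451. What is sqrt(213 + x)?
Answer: 2*sqrt(166) ≈ 25.768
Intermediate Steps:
sqrt(213 + x) = sqrt(213 + 451) = sqrt(664) = 2*sqrt(166)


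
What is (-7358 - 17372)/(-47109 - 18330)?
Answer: 24730/65439 ≈ 0.37791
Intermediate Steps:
(-7358 - 17372)/(-47109 - 18330) = -24730/(-65439) = -24730*(-1/65439) = 24730/65439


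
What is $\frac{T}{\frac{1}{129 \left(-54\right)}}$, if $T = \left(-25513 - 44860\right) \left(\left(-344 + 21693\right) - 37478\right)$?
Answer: $-7906731251022$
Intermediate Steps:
$T = 1135046117$ ($T = \left(-25513 - 44860\right) \left(21349 - 37478\right) = \left(-25513 - 44860\right) \left(-16129\right) = \left(-70373\right) \left(-16129\right) = 1135046117$)
$\frac{T}{\frac{1}{129 \left(-54\right)}} = \frac{1135046117}{\frac{1}{129 \left(-54\right)}} = \frac{1135046117}{\frac{1}{-6966}} = \frac{1135046117}{- \frac{1}{6966}} = 1135046117 \left(-6966\right) = -7906731251022$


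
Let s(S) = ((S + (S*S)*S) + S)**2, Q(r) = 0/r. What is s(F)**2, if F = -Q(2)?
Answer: 0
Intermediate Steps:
Q(r) = 0
F = 0 (F = -1*0 = 0)
s(S) = (S**3 + 2*S)**2 (s(S) = ((S + S**2*S) + S)**2 = ((S + S**3) + S)**2 = (S**3 + 2*S)**2)
s(F)**2 = (0**2*(2 + 0**2)**2)**2 = (0*(2 + 0)**2)**2 = (0*2**2)**2 = (0*4)**2 = 0**2 = 0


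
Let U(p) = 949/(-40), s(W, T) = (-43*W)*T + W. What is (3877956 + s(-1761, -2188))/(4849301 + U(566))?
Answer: -6472229160/193971091 ≈ -33.367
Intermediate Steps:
s(W, T) = W - 43*T*W (s(W, T) = -43*T*W + W = W - 43*T*W)
U(p) = -949/40 (U(p) = 949*(-1/40) = -949/40)
(3877956 + s(-1761, -2188))/(4849301 + U(566)) = (3877956 - 1761*(1 - 43*(-2188)))/(4849301 - 949/40) = (3877956 - 1761*(1 + 94084))/(193971091/40) = (3877956 - 1761*94085)*(40/193971091) = (3877956 - 165683685)*(40/193971091) = -161805729*40/193971091 = -6472229160/193971091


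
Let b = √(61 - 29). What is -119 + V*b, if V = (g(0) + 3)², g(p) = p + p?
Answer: -119 + 36*√2 ≈ -68.088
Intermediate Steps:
g(p) = 2*p
V = 9 (V = (2*0 + 3)² = (0 + 3)² = 3² = 9)
b = 4*√2 (b = √32 = 4*√2 ≈ 5.6569)
-119 + V*b = -119 + 9*(4*√2) = -119 + 36*√2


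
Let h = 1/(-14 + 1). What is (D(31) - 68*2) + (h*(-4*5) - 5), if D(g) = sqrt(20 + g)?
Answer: -1813/13 + sqrt(51) ≈ -132.32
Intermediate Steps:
h = -1/13 (h = 1/(-13) = -1/13 ≈ -0.076923)
(D(31) - 68*2) + (h*(-4*5) - 5) = (sqrt(20 + 31) - 68*2) + (-(-4)*5/13 - 5) = (sqrt(51) - 136) + (-1/13*(-20) - 5) = (-136 + sqrt(51)) + (20/13 - 5) = (-136 + sqrt(51)) - 45/13 = -1813/13 + sqrt(51)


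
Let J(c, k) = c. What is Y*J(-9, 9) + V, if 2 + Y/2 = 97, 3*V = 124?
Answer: -5006/3 ≈ -1668.7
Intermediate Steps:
V = 124/3 (V = (⅓)*124 = 124/3 ≈ 41.333)
Y = 190 (Y = -4 + 2*97 = -4 + 194 = 190)
Y*J(-9, 9) + V = 190*(-9) + 124/3 = -1710 + 124/3 = -5006/3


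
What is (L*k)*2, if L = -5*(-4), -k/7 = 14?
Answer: -3920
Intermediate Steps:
k = -98 (k = -7*14 = -98)
L = 20
(L*k)*2 = (20*(-98))*2 = -1960*2 = -3920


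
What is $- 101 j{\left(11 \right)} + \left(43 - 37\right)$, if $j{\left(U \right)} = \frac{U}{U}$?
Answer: $-95$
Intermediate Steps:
$j{\left(U \right)} = 1$
$- 101 j{\left(11 \right)} + \left(43 - 37\right) = \left(-101\right) 1 + \left(43 - 37\right) = -101 + \left(43 - 37\right) = -101 + 6 = -95$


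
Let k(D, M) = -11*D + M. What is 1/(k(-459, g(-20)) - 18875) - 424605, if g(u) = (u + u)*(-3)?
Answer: -5819636131/13706 ≈ -4.2461e+5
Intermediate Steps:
g(u) = -6*u (g(u) = (2*u)*(-3) = -6*u)
k(D, M) = M - 11*D
1/(k(-459, g(-20)) - 18875) - 424605 = 1/((-6*(-20) - 11*(-459)) - 18875) - 424605 = 1/((120 + 5049) - 18875) - 424605 = 1/(5169 - 18875) - 424605 = 1/(-13706) - 424605 = -1/13706 - 424605 = -5819636131/13706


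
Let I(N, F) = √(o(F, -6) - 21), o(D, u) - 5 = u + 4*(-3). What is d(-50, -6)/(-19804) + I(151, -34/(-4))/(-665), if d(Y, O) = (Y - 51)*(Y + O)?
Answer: -1414/4951 - I*√34/665 ≈ -0.2856 - 0.0087683*I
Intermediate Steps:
o(D, u) = -7 + u (o(D, u) = 5 + (u + 4*(-3)) = 5 + (u - 12) = 5 + (-12 + u) = -7 + u)
d(Y, O) = (-51 + Y)*(O + Y)
I(N, F) = I*√34 (I(N, F) = √((-7 - 6) - 21) = √(-13 - 21) = √(-34) = I*√34)
d(-50, -6)/(-19804) + I(151, -34/(-4))/(-665) = ((-50)² - 51*(-6) - 51*(-50) - 6*(-50))/(-19804) + (I*√34)/(-665) = (2500 + 306 + 2550 + 300)*(-1/19804) + (I*√34)*(-1/665) = 5656*(-1/19804) - I*√34/665 = -1414/4951 - I*√34/665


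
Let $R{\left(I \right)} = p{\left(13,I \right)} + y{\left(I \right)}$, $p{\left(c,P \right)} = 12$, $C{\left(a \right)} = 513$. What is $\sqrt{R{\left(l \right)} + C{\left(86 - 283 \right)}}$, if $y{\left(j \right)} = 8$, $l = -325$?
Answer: $\sqrt{533} \approx 23.087$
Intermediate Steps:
$R{\left(I \right)} = 20$ ($R{\left(I \right)} = 12 + 8 = 20$)
$\sqrt{R{\left(l \right)} + C{\left(86 - 283 \right)}} = \sqrt{20 + 513} = \sqrt{533}$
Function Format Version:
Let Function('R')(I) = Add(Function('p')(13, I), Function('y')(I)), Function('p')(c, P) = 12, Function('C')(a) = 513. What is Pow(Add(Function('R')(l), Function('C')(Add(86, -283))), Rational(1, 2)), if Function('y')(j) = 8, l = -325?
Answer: Pow(533, Rational(1, 2)) ≈ 23.087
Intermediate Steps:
Function('R')(I) = 20 (Function('R')(I) = Add(12, 8) = 20)
Pow(Add(Function('R')(l), Function('C')(Add(86, -283))), Rational(1, 2)) = Pow(Add(20, 513), Rational(1, 2)) = Pow(533, Rational(1, 2))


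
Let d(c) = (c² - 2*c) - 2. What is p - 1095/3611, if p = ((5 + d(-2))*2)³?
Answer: 38448833/3611 ≈ 10648.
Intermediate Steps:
d(c) = -2 + c² - 2*c
p = 10648 (p = ((5 + (-2 + (-2)² - 2*(-2)))*2)³ = ((5 + (-2 + 4 + 4))*2)³ = ((5 + 6)*2)³ = (11*2)³ = 22³ = 10648)
p - 1095/3611 = 10648 - 1095/3611 = 38448833/3611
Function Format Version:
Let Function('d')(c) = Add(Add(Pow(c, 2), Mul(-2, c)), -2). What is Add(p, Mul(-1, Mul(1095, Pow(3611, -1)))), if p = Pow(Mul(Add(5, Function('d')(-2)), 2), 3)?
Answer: Rational(38448833, 3611) ≈ 10648.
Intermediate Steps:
Function('d')(c) = Add(-2, Pow(c, 2), Mul(-2, c))
p = 10648 (p = Pow(Mul(Add(5, Add(-2, Pow(-2, 2), Mul(-2, -2))), 2), 3) = Pow(Mul(Add(5, Add(-2, 4, 4)), 2), 3) = Pow(Mul(Add(5, 6), 2), 3) = Pow(Mul(11, 2), 3) = Pow(22, 3) = 10648)
Add(p, Mul(-1, Mul(1095, Pow(3611, -1)))) = Add(10648, Mul(-1, Mul(1095, Pow(3611, -1)))) = Add(10648, Mul(-1, Mul(1095, Rational(1, 3611)))) = Add(10648, Mul(-1, Rational(1095, 3611))) = Add(10648, Rational(-1095, 3611)) = Rational(38448833, 3611)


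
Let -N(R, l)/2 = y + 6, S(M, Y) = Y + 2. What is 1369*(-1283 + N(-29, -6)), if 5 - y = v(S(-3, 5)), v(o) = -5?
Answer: -1800235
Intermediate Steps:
S(M, Y) = 2 + Y
y = 10 (y = 5 - 1*(-5) = 5 + 5 = 10)
N(R, l) = -32 (N(R, l) = -2*(10 + 6) = -2*16 = -32)
1369*(-1283 + N(-29, -6)) = 1369*(-1283 - 32) = 1369*(-1315) = -1800235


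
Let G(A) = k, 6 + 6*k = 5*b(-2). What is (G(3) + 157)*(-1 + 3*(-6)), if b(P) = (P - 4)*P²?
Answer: -2584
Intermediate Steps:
b(P) = P²*(-4 + P) (b(P) = (-4 + P)*P² = P²*(-4 + P))
k = -21 (k = -1 + (5*((-2)²*(-4 - 2)))/6 = -1 + (5*(4*(-6)))/6 = -1 + (5*(-24))/6 = -1 + (⅙)*(-120) = -1 - 20 = -21)
G(A) = -21
(G(3) + 157)*(-1 + 3*(-6)) = (-21 + 157)*(-1 + 3*(-6)) = 136*(-1 - 18) = 136*(-19) = -2584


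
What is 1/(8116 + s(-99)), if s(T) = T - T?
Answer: 1/8116 ≈ 0.00012321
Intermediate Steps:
s(T) = 0
1/(8116 + s(-99)) = 1/(8116 + 0) = 1/8116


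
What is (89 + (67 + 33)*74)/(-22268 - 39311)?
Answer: -7489/61579 ≈ -0.12162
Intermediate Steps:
(89 + (67 + 33)*74)/(-22268 - 39311) = (89 + 100*74)/(-61579) = (89 + 7400)*(-1/61579) = 7489*(-1/61579) = -7489/61579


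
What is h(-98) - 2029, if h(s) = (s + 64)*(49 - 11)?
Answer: -3321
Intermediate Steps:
h(s) = 2432 + 38*s (h(s) = (64 + s)*38 = 2432 + 38*s)
h(-98) - 2029 = (2432 + 38*(-98)) - 2029 = (2432 - 3724) - 2029 = -1292 - 2029 = -3321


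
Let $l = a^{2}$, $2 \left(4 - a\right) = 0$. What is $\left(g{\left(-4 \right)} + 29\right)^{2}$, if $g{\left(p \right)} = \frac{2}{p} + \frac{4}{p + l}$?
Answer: $\frac{29929}{36} \approx 831.36$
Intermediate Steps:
$a = 4$ ($a = 4 - 0 = 4 + 0 = 4$)
$l = 16$ ($l = 4^{2} = 16$)
$g{\left(p \right)} = \frac{2}{p} + \frac{4}{16 + p}$ ($g{\left(p \right)} = \frac{2}{p} + \frac{4}{p + 16} = \frac{2}{p} + \frac{4}{16 + p}$)
$\left(g{\left(-4 \right)} + 29\right)^{2} = \left(\frac{2 \left(16 + 3 \left(-4\right)\right)}{\left(-4\right) \left(16 - 4\right)} + 29\right)^{2} = \left(2 \left(- \frac{1}{4}\right) \frac{1}{12} \left(16 - 12\right) + 29\right)^{2} = \left(2 \left(- \frac{1}{4}\right) \frac{1}{12} \cdot 4 + 29\right)^{2} = \left(- \frac{1}{6} + 29\right)^{2} = \left(\frac{173}{6}\right)^{2} = \frac{29929}{36}$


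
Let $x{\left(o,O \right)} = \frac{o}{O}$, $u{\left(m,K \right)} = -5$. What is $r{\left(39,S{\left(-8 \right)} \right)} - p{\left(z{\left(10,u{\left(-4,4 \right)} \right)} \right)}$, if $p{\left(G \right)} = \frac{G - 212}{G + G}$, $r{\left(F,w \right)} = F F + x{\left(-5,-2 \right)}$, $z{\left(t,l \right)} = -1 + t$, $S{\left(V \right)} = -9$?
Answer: $\frac{13813}{9} \approx 1534.8$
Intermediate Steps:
$r{\left(F,w \right)} = \frac{5}{2} + F^{2}$ ($r{\left(F,w \right)} = F F - \frac{5}{-2} = F^{2} - - \frac{5}{2} = F^{2} + \frac{5}{2} = \frac{5}{2} + F^{2}$)
$p{\left(G \right)} = \frac{-212 + G}{2 G}$
$r{\left(39,S{\left(-8 \right)} \right)} - p{\left(z{\left(10,u{\left(-4,4 \right)} \right)} \right)} = \left(\frac{5}{2} + 39^{2}\right) - \frac{-212 + \left(-1 + 10\right)}{2 \left(-1 + 10\right)} = \left(\frac{5}{2} + 1521\right) - \frac{-212 + 9}{2 \cdot 9} = \frac{3047}{2} - \frac{1}{2} \cdot \frac{1}{9} \left(-203\right) = \frac{3047}{2} - - \frac{203}{18} = \frac{3047}{2} + \frac{203}{18} = \frac{13813}{9}$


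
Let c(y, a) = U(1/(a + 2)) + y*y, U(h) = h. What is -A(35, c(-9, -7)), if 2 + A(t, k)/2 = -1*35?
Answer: 74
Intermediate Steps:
c(y, a) = y**2 + 1/(2 + a) (c(y, a) = 1/(a + 2) + y*y = 1/(2 + a) + y**2 = y**2 + 1/(2 + a))
A(t, k) = -74 (A(t, k) = -4 + 2*(-1*35) = -4 + 2*(-35) = -4 - 70 = -74)
-A(35, c(-9, -7)) = -1*(-74) = 74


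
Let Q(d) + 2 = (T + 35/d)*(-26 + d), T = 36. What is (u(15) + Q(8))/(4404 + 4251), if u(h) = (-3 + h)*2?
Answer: -2819/34620 ≈ -0.081427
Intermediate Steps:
u(h) = -6 + 2*h
Q(d) = -2 + (-26 + d)*(36 + 35/d) (Q(d) = -2 + (36 + 35/d)*(-26 + d) = -2 + (-26 + d)*(36 + 35/d))
(u(15) + Q(8))/(4404 + 4251) = ((-6 + 2*15) + (-903 - 910/8 + 36*8))/(4404 + 4251) = ((-6 + 30) + (-903 - 910*⅛ + 288))/8655 = (24 + (-903 - 455/4 + 288))*(1/8655) = (24 - 2915/4)*(1/8655) = -2819/4*1/8655 = -2819/34620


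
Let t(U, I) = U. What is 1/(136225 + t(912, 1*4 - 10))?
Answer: 1/137137 ≈ 7.2920e-6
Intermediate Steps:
1/(136225 + t(912, 1*4 - 10)) = 1/(136225 + 912) = 1/137137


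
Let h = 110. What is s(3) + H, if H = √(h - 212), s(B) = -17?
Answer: -17 + I*√102 ≈ -17.0 + 10.1*I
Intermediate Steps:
H = I*√102 (H = √(110 - 212) = √(-102) = I*√102 ≈ 10.1*I)
s(3) + H = -17 + I*√102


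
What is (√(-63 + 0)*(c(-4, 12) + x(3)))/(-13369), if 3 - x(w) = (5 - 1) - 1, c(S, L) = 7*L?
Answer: -252*I*√7/13369 ≈ -0.049871*I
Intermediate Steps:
x(w) = 0 (x(w) = 3 - ((5 - 1) - 1) = 3 - (4 - 1) = 3 - 1*3 = 3 - 3 = 0)
(√(-63 + 0)*(c(-4, 12) + x(3)))/(-13369) = (√(-63 + 0)*(7*12 + 0))/(-13369) = (√(-63)*(84 + 0))*(-1/13369) = ((3*I*√7)*84)*(-1/13369) = (252*I*√7)*(-1/13369) = -252*I*√7/13369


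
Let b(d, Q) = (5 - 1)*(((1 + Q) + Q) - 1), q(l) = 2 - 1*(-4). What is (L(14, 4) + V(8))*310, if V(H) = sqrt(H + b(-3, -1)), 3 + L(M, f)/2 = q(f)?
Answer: 1860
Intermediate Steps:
q(l) = 6 (q(l) = 2 + 4 = 6)
b(d, Q) = 8*Q (b(d, Q) = 4*((1 + 2*Q) - 1) = 4*(2*Q) = 8*Q)
L(M, f) = 6 (L(M, f) = -6 + 2*6 = -6 + 12 = 6)
V(H) = sqrt(-8 + H) (V(H) = sqrt(H + 8*(-1)) = sqrt(H - 8) = sqrt(-8 + H))
(L(14, 4) + V(8))*310 = (6 + sqrt(-8 + 8))*310 = (6 + sqrt(0))*310 = (6 + 0)*310 = 6*310 = 1860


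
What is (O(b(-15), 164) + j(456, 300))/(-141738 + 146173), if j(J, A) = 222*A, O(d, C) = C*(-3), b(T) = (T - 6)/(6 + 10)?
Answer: 66108/4435 ≈ 14.906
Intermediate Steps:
b(T) = -3/8 + T/16 (b(T) = (-6 + T)/16 = (-6 + T)*(1/16) = -3/8 + T/16)
O(d, C) = -3*C
(O(b(-15), 164) + j(456, 300))/(-141738 + 146173) = (-3*164 + 222*300)/(-141738 + 146173) = (-492 + 66600)/4435 = 66108*(1/4435) = 66108/4435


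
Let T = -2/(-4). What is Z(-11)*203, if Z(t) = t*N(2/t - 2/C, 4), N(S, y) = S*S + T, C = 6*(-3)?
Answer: -2009497/1782 ≈ -1127.7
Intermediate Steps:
T = 1/2 (T = -2*(-1/4) = 1/2 ≈ 0.50000)
C = -18
N(S, y) = 1/2 + S**2 (N(S, y) = S*S + 1/2 = S**2 + 1/2 = 1/2 + S**2)
Z(t) = t*(1/2 + (1/9 + 2/t)**2) (Z(t) = t*(1/2 + (2/t - 2/(-18))**2) = t*(1/2 + (2/t - 2*(-1/18))**2) = t*(1/2 + (2/t + 1/9)**2) = t*(1/2 + (1/9 + 2/t)**2))
Z(-11)*203 = (4/9 + 4/(-11) + (83/162)*(-11))*203 = (4/9 + 4*(-1/11) - 913/162)*203 = (4/9 - 4/11 - 913/162)*203 = -9899/1782*203 = -2009497/1782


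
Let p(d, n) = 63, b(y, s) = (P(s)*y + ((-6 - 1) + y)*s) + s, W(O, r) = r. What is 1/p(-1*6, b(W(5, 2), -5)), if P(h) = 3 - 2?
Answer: 1/63 ≈ 0.015873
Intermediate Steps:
P(h) = 1
b(y, s) = s + y + s*(-7 + y) (b(y, s) = (1*y + ((-6 - 1) + y)*s) + s = (y + (-7 + y)*s) + s = (y + s*(-7 + y)) + s = s + y + s*(-7 + y))
1/p(-1*6, b(W(5, 2), -5)) = 1/63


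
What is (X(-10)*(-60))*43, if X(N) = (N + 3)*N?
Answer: -180600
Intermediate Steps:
X(N) = N*(3 + N) (X(N) = (3 + N)*N = N*(3 + N))
(X(-10)*(-60))*43 = (-10*(3 - 10)*(-60))*43 = (-10*(-7)*(-60))*43 = (70*(-60))*43 = -4200*43 = -180600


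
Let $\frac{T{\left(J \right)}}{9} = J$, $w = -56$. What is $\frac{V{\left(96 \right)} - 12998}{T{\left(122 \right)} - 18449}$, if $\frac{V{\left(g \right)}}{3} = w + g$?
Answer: $\frac{12878}{17351} \approx 0.7422$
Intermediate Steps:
$V{\left(g \right)} = -168 + 3 g$ ($V{\left(g \right)} = 3 \left(-56 + g\right) = -168 + 3 g$)
$T{\left(J \right)} = 9 J$
$\frac{V{\left(96 \right)} - 12998}{T{\left(122 \right)} - 18449} = \frac{\left(-168 + 3 \cdot 96\right) - 12998}{9 \cdot 122 - 18449} = \frac{\left(-168 + 288\right) - 12998}{1098 - 18449} = \frac{120 - 12998}{1098 - 18449} = - \frac{12878}{-17351} = \left(-12878\right) \left(- \frac{1}{17351}\right) = \frac{12878}{17351}$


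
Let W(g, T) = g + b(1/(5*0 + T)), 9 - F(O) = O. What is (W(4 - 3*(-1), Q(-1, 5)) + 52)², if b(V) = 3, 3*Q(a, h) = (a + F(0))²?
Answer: 3844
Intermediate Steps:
F(O) = 9 - O
Q(a, h) = (9 + a)²/3 (Q(a, h) = (a + (9 - 1*0))²/3 = (a + (9 + 0))²/3 = (a + 9)²/3 = (9 + a)²/3)
W(g, T) = 3 + g (W(g, T) = g + 3 = 3 + g)
(W(4 - 3*(-1), Q(-1, 5)) + 52)² = ((3 + (4 - 3*(-1))) + 52)² = ((3 + (4 + 3)) + 52)² = ((3 + 7) + 52)² = (10 + 52)² = 62² = 3844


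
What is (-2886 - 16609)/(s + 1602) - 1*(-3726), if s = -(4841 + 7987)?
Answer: 41847571/11226 ≈ 3727.7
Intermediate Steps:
s = -12828 (s = -1*12828 = -12828)
(-2886 - 16609)/(s + 1602) - 1*(-3726) = (-2886 - 16609)/(-12828 + 1602) - 1*(-3726) = -19495/(-11226) + 3726 = -19495*(-1/11226) + 3726 = 19495/11226 + 3726 = 41847571/11226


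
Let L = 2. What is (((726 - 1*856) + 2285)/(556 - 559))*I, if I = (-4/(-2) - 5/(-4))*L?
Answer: -28015/6 ≈ -4669.2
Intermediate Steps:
I = 13/2 (I = (-4/(-2) - 5/(-4))*2 = (-4*(-½) - 5*(-¼))*2 = (2 + 5/4)*2 = (13/4)*2 = 13/2 ≈ 6.5000)
(((726 - 1*856) + 2285)/(556 - 559))*I = (((726 - 1*856) + 2285)/(556 - 559))*(13/2) = (((726 - 856) + 2285)/(-3))*(13/2) = ((-130 + 2285)*(-⅓))*(13/2) = (2155*(-⅓))*(13/2) = -2155/3*13/2 = -28015/6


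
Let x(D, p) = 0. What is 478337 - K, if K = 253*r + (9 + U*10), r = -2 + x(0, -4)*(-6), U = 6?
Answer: 478774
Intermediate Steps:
r = -2 (r = -2 + 0*(-6) = -2 + 0 = -2)
K = -437 (K = 253*(-2) + (9 + 6*10) = -506 + (9 + 60) = -506 + 69 = -437)
478337 - K = 478337 - 1*(-437) = 478337 + 437 = 478774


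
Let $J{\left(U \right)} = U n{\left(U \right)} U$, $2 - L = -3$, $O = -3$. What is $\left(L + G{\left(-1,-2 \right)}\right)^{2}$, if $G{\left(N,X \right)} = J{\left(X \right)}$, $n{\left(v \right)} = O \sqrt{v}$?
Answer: $\left(5 - 12 i \sqrt{2}\right)^{2} \approx -263.0 - 169.71 i$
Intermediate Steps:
$L = 5$ ($L = 2 - -3 = 2 + 3 = 5$)
$n{\left(v \right)} = - 3 \sqrt{v}$
$J{\left(U \right)} = - 3 U^{\frac{5}{2}}$ ($J{\left(U \right)} = U \left(- 3 \sqrt{U}\right) U = - 3 U^{\frac{3}{2}} U = - 3 U^{\frac{5}{2}}$)
$G{\left(N,X \right)} = - 3 X^{\frac{5}{2}}$
$\left(L + G{\left(-1,-2 \right)}\right)^{2} = \left(5 - 3 \left(-2\right)^{\frac{5}{2}}\right)^{2} = \left(5 - 3 \cdot 4 i \sqrt{2}\right)^{2} = \left(5 - 12 i \sqrt{2}\right)^{2}$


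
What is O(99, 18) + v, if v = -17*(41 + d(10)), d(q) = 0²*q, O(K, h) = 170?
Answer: -527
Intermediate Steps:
d(q) = 0 (d(q) = 0*q = 0)
v = -697 (v = -17*(41 + 0) = -17*41 = -697)
O(99, 18) + v = 170 - 697 = -527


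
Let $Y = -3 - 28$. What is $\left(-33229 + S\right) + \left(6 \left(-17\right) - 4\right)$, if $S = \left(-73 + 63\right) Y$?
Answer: $-33025$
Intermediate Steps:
$Y = -31$
$S = 310$ ($S = \left(-73 + 63\right) \left(-31\right) = \left(-10\right) \left(-31\right) = 310$)
$\left(-33229 + S\right) + \left(6 \left(-17\right) - 4\right) = \left(-33229 + 310\right) + \left(6 \left(-17\right) - 4\right) = -32919 - 106 = -33025$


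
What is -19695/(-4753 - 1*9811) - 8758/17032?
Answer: 6496679/7751689 ≈ 0.83810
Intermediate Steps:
-19695/(-4753 - 1*9811) - 8758/17032 = -19695/(-4753 - 9811) - 8758*1/17032 = -19695/(-14564) - 4379/8516 = -19695*(-1/14564) - 4379/8516 = 19695/14564 - 4379/8516 = 6496679/7751689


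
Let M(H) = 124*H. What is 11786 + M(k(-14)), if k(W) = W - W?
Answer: 11786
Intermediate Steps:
k(W) = 0
11786 + M(k(-14)) = 11786 + 124*0 = 11786 + 0 = 11786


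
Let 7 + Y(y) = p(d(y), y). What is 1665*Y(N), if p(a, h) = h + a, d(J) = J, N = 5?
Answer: 4995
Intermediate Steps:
p(a, h) = a + h
Y(y) = -7 + 2*y (Y(y) = -7 + (y + y) = -7 + 2*y)
1665*Y(N) = 1665*(-7 + 2*5) = 1665*(-7 + 10) = 1665*3 = 4995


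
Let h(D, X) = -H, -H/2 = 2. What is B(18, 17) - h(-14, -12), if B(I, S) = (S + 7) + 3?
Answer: 23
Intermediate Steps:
H = -4 (H = -2*2 = -4)
h(D, X) = 4 (h(D, X) = -1*(-4) = 4)
B(I, S) = 10 + S (B(I, S) = (7 + S) + 3 = 10 + S)
B(18, 17) - h(-14, -12) = (10 + 17) - 1*4 = 27 - 4 = 23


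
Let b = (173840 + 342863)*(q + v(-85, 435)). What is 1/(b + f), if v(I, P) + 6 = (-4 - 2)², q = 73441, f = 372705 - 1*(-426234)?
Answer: 1/37963485052 ≈ 2.6341e-11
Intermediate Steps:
f = 798939 (f = 372705 + 426234 = 798939)
v(I, P) = 30 (v(I, P) = -6 + (-4 - 2)² = -6 + (-6)² = -6 + 36 = 30)
b = 37962686113 (b = (173840 + 342863)*(73441 + 30) = 516703*73471 = 37962686113)
1/(b + f) = 1/(37962686113 + 798939) = 1/37963485052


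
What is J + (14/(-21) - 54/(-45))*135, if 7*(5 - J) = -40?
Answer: 579/7 ≈ 82.714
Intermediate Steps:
J = 75/7 (J = 5 - ⅐*(-40) = 5 + 40/7 = 75/7 ≈ 10.714)
J + (14/(-21) - 54/(-45))*135 = 75/7 + (14/(-21) - 54/(-45))*135 = 75/7 + (14*(-1/21) - 54*(-1/45))*135 = 75/7 + (-⅔ + 6/5)*135 = 75/7 + (8/15)*135 = 75/7 + 72 = 579/7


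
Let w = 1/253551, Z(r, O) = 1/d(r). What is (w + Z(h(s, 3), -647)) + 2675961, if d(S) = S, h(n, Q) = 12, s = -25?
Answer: 2713970434565/1014204 ≈ 2.6760e+6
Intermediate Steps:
Z(r, O) = 1/r
w = 1/253551 ≈ 3.9440e-6
(w + Z(h(s, 3), -647)) + 2675961 = (1/253551 + 1/12) + 2675961 = 84521/1014204 + 2675961 = 2713970434565/1014204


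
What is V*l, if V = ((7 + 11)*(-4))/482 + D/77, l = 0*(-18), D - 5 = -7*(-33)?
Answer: 0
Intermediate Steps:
D = 236 (D = 5 - 7*(-33) = 5 + 231 = 236)
l = 0
V = 54104/18557 (V = ((7 + 11)*(-4))/482 + 236/77 = (18*(-4))*(1/482) + 236*(1/77) = -72*1/482 + 236/77 = -36/241 + 236/77 = 54104/18557 ≈ 2.9156)
V*l = (54104/18557)*0 = 0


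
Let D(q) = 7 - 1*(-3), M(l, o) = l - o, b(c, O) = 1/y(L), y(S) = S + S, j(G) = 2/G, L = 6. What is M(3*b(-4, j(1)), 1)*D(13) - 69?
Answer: -153/2 ≈ -76.500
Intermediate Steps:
y(S) = 2*S
b(c, O) = 1/12 (b(c, O) = 1/(2*6) = 1/12)
D(q) = 10 (D(q) = 7 + 3 = 10)
M(3*b(-4, j(1)), 1)*D(13) - 69 = (3*(1/12) - 1*1)*10 - 69 = (¼ - 1)*10 - 69 = -¾*10 - 69 = -15/2 - 69 = -153/2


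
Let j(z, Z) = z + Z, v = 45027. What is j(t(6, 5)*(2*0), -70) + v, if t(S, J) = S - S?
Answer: 44957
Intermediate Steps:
t(S, J) = 0
j(z, Z) = Z + z
j(t(6, 5)*(2*0), -70) + v = (-70 + 0*(2*0)) + 45027 = (-70 + 0*0) + 45027 = (-70 + 0) + 45027 = -70 + 45027 = 44957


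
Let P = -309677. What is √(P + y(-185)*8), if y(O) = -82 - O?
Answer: 9*I*√3813 ≈ 555.75*I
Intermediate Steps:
√(P + y(-185)*8) = √(-309677 + (-82 - 1*(-185))*8) = √(-309677 + (-82 + 185)*8) = √(-309677 + 103*8) = √(-309677 + 824) = √(-308853) = 9*I*√3813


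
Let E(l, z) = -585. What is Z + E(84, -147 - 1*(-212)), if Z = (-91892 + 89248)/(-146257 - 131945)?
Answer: -81372763/139101 ≈ -584.99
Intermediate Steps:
Z = 1322/139101 (Z = -2644/(-278202) = -2644*(-1/278202) = 1322/139101 ≈ 0.0095039)
Z + E(84, -147 - 1*(-212)) = 1322/139101 - 585 = -81372763/139101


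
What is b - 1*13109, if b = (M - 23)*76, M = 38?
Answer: -11969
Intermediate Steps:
b = 1140 (b = (38 - 23)*76 = 15*76 = 1140)
b - 1*13109 = 1140 - 1*13109 = 1140 - 13109 = -11969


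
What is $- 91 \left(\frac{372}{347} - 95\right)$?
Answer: $\frac{2965963}{347} \approx 8547.4$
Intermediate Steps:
$- 91 \left(\frac{372}{347} - 95\right) = \left(-91\right) \left(- \frac{32593}{347}\right) = \frac{2965963}{347}$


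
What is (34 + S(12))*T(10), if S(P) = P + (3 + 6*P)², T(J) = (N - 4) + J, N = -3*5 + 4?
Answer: -28355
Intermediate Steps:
N = -11 (N = -15 + 4 = -11)
T(J) = -15 + J (T(J) = (-11 - 4) + J = -15 + J)
(34 + S(12))*T(10) = (34 + (12 + 9*(1 + 2*12)²))*(-15 + 10) = (34 + (12 + 9*(1 + 24)²))*(-5) = (34 + (12 + 9*25²))*(-5) = (34 + (12 + 9*625))*(-5) = (34 + (12 + 5625))*(-5) = (34 + 5637)*(-5) = 5671*(-5) = -28355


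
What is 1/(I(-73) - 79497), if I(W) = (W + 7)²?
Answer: -1/75141 ≈ -1.3308e-5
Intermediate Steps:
I(W) = (7 + W)²
1/(I(-73) - 79497) = 1/((7 - 73)² - 79497) = 1/((-66)² - 79497) = 1/(4356 - 79497) = 1/(-75141) = -1/75141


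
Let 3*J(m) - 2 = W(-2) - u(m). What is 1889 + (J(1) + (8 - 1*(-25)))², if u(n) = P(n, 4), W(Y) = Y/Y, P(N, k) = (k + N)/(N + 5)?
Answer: 980485/324 ≈ 3026.2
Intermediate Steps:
P(N, k) = (N + k)/(5 + N)
W(Y) = 1
u(n) = (4 + n)/(5 + n) (u(n) = (n + 4)/(5 + n) = (4 + n)/(5 + n))
J(m) = 1 - (4 + m)/(3*(5 + m)) (J(m) = ⅔ + (1 - (4 + m)/(5 + m))/3 = ⅔ + (⅓ - (4 + m)/(3*(5 + m))) = 1 - (4 + m)/(3*(5 + m)))
1889 + (J(1) + (8 - 1*(-25)))² = 1889 + ((11 + 2*1)/(3*(5 + 1)) + (8 - 1*(-25)))² = 1889 + ((⅓)*(11 + 2)/6 + (8 + 25))² = 1889 + ((⅓)*(⅙)*13 + 33)² = 1889 + (13/18 + 33)² = 1889 + (607/18)² = 1889 + 368449/324 = 980485/324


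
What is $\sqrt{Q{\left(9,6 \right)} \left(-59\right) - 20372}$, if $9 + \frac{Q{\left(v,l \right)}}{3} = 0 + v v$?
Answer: $2 i \sqrt{8279} \approx 181.98 i$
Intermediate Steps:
$Q{\left(v,l \right)} = -27 + 3 v^{2}$ ($Q{\left(v,l \right)} = -27 + 3 \left(0 + v v\right) = -27 + 3 \left(0 + v^{2}\right) = -27 + 3 v^{2}$)
$\sqrt{Q{\left(9,6 \right)} \left(-59\right) - 20372} = \sqrt{\left(-27 + 3 \cdot 9^{2}\right) \left(-59\right) - 20372} = \sqrt{\left(-27 + 3 \cdot 81\right) \left(-59\right) - 20372} = \sqrt{\left(-27 + 243\right) \left(-59\right) - 20372} = \sqrt{216 \left(-59\right) - 20372} = \sqrt{-12744 - 20372} = \sqrt{-33116} = 2 i \sqrt{8279}$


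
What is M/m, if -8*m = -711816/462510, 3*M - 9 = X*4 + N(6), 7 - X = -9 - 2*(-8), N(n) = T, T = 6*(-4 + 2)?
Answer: -154170/29659 ≈ -5.1981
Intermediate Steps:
T = -12 (T = 6*(-2) = -12)
N(n) = -12
X = 0 (X = 7 - (-9 - 2*(-8)) = 7 - (-9 + 16) = 7 - 1*7 = 7 - 7 = 0)
M = -1 (M = 3 + (0*4 - 12)/3 = 3 + (0 - 12)/3 = 3 + (⅓)*(-12) = 3 - 4 = -1)
m = 29659/154170 (m = -(-88977)/462510 = -⅛*(-118636/77085) = 29659/154170 ≈ 0.19238)
M/m = -1/29659/154170 = -1*154170/29659 = -154170/29659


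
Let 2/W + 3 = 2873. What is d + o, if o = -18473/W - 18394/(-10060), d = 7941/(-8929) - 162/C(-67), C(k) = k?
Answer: -79769135799119549/3009162290 ≈ -2.6509e+7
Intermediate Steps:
W = 1/1435 (W = 2/(-3 + 2873) = 2/2870 = 2*(1/2870) = 1/1435 ≈ 0.00069686)
d = 914451/598243 (d = 7941/(-8929) - 162/(-67) = 7941*(-1/8929) - 162*(-1/67) = -7941/8929 + 162/67 = 914451/598243 ≈ 1.5286)
o = -133339028453/5030 (o = -18473/1/1435 - 18394/(-10060) = -18473*1435 - 18394*(-1/10060) = -26508755 + 9197/5030 = -133339028453/5030 ≈ -2.6509e+7)
d + o = 914451/598243 - 133339028453/5030 = -79769135799119549/3009162290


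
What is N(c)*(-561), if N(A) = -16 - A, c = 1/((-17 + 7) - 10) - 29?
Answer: -146421/20 ≈ -7321.0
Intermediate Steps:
c = -581/20 (c = 1/(-10 - 10) - 29 = 1/(-20) - 29 = -1/20 - 29 = -581/20 ≈ -29.050)
N(c)*(-561) = (-16 - 1*(-581/20))*(-561) = (-16 + 581/20)*(-561) = (261/20)*(-561) = -146421/20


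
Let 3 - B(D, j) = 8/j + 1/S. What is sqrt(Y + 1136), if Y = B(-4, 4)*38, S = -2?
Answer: sqrt(1193) ≈ 34.540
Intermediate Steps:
B(D, j) = 7/2 - 8/j (B(D, j) = 3 - (8/j + 1/(-2)) = 3 - (8/j + 1*(-1/2)) = 3 - (8/j - 1/2) = 3 - (-1/2 + 8/j) = 3 + (1/2 - 8/j) = 7/2 - 8/j)
Y = 57 (Y = (7/2 - 8/4)*38 = (7/2 - 8*1/4)*38 = (7/2 - 2)*38 = (3/2)*38 = 57)
sqrt(Y + 1136) = sqrt(57 + 1136) = sqrt(1193)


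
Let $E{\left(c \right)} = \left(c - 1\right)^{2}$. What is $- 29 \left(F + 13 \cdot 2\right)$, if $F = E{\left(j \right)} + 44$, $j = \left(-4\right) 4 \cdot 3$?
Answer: $-71659$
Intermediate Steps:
$j = -48$ ($j = \left(-16\right) 3 = -48$)
$E{\left(c \right)} = \left(-1 + c\right)^{2}$
$F = 2445$ ($F = \left(-1 - 48\right)^{2} + 44 = \left(-49\right)^{2} + 44 = 2401 + 44 = 2445$)
$- 29 \left(F + 13 \cdot 2\right) = - 29 \left(2445 + 13 \cdot 2\right) = - 29 \left(2445 + 26\right) = \left(-29\right) 2471 = -71659$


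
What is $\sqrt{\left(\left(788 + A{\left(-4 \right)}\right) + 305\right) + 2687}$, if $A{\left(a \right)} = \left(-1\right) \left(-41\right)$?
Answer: $\sqrt{3821} \approx 61.814$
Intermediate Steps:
$A{\left(a \right)} = 41$
$\sqrt{\left(\left(788 + A{\left(-4 \right)}\right) + 305\right) + 2687} = \sqrt{\left(\left(788 + 41\right) + 305\right) + 2687} = \sqrt{\left(829 + 305\right) + 2687} = \sqrt{1134 + 2687} = \sqrt{3821}$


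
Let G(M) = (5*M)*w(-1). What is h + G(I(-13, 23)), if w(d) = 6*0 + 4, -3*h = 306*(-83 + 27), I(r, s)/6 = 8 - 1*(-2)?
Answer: 6912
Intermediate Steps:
I(r, s) = 60 (I(r, s) = 6*(8 - 1*(-2)) = 6*(8 + 2) = 6*10 = 60)
h = 5712 (h = -102*(-83 + 27) = -102*(-56) = -⅓*(-17136) = 5712)
w(d) = 4 (w(d) = 0 + 4 = 4)
G(M) = 20*M (G(M) = (5*M)*4 = 20*M)
h + G(I(-13, 23)) = 5712 + 20*60 = 5712 + 1200 = 6912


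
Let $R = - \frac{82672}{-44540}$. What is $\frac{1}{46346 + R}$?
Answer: $\frac{11135}{516083378} \approx 2.1576 \cdot 10^{-5}$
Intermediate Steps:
$R = \frac{20668}{11135}$ ($R = \left(-82672\right) \left(- \frac{1}{44540}\right) = \frac{20668}{11135} \approx 1.8561$)
$\frac{1}{46346 + R} = \frac{1}{46346 + \frac{20668}{11135}} = \frac{1}{\frac{516083378}{11135}} = \frac{11135}{516083378}$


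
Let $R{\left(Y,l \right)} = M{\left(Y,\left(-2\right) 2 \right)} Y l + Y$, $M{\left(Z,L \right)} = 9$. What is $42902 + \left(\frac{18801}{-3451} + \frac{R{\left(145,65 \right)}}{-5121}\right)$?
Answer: $\frac{757799129651}{17672571} \approx 42880.0$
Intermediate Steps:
$R{\left(Y,l \right)} = Y + 9 Y l$ ($R{\left(Y,l \right)} = 9 Y l + Y = Y + 9 Y l$)
$42902 + \left(\frac{18801}{-3451} + \frac{R{\left(145,65 \right)}}{-5121}\right) = 42902 + \left(\frac{18801}{-3451} + \frac{145 \left(1 + 9 \cdot 65\right)}{-5121}\right) = 42902 + \left(18801 \left(- \frac{1}{3451}\right) + 145 \left(1 + 585\right) \left(- \frac{1}{5121}\right)\right) = 42902 + \left(- \frac{18801}{3451} + 145 \cdot 586 \left(- \frac{1}{5121}\right)\right) = 42902 + \left(- \frac{18801}{3451} + 84970 \left(- \frac{1}{5121}\right)\right) = 42902 - \frac{389511391}{17672571} = \frac{757799129651}{17672571}$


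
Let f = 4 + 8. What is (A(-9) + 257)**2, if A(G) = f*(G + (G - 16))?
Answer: 22801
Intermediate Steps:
f = 12
A(G) = -192 + 24*G (A(G) = 12*(G + (G - 16)) = 12*(G + (-16 + G)) = 12*(-16 + 2*G) = -192 + 24*G)
(A(-9) + 257)**2 = ((-192 + 24*(-9)) + 257)**2 = ((-192 - 216) + 257)**2 = (-408 + 257)**2 = (-151)**2 = 22801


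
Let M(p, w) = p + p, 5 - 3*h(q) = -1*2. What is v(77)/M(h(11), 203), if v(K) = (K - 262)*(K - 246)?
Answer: 93795/14 ≈ 6699.6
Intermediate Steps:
h(q) = 7/3 (h(q) = 5/3 - (-1)*2/3 = 5/3 - ⅓*(-2) = 5/3 + ⅔ = 7/3)
v(K) = (-262 + K)*(-246 + K)
M(p, w) = 2*p
v(77)/M(h(11), 203) = (64452 + 77² - 508*77)/((2*(7/3))) = (64452 + 5929 - 39116)/(14/3) = 31265*(3/14) = 93795/14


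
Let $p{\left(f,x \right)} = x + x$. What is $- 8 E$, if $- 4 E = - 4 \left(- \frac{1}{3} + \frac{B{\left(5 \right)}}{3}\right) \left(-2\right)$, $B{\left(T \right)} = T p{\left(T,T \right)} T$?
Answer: $1328$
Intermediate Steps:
$p{\left(f,x \right)} = 2 x$
$B{\left(T \right)} = 2 T^{3}$ ($B{\left(T \right)} = T 2 T T = 2 T^{2} T = 2 T^{3}$)
$E = -166$ ($E = - \frac{- 4 \left(- \frac{1}{3} + \frac{2 \cdot 5^{3}}{3}\right) \left(-2\right)}{4} = - \frac{- 4 \left(\left(-1\right) \frac{1}{3} + 2 \cdot 125 \cdot \frac{1}{3}\right) \left(-2\right)}{4} = - \frac{- 4 \left(- \frac{1}{3} + 250 \cdot \frac{1}{3}\right) \left(-2\right)}{4} = - \frac{- 4 \left(- \frac{1}{3} + \frac{250}{3}\right) \left(-2\right)}{4} = - \frac{\left(-4\right) 83 \left(-2\right)}{4} = - \frac{\left(-332\right) \left(-2\right)}{4} = \left(- \frac{1}{4}\right) 664 = -166$)
$- 8 E = \left(-8\right) \left(-166\right) = 1328$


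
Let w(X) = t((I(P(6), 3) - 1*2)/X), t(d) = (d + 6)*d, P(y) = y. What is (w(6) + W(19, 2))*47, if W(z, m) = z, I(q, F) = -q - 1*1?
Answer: 2303/4 ≈ 575.75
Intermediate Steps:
I(q, F) = -1 - q (I(q, F) = -q - 1 = -1 - q)
t(d) = d*(6 + d) (t(d) = (6 + d)*d = d*(6 + d))
w(X) = -9*(6 - 9/X)/X (w(X) = (((-1 - 1*6) - 1*2)/X)*(6 + ((-1 - 1*6) - 1*2)/X) = (((-1 - 6) - 2)/X)*(6 + ((-1 - 6) - 2)/X) = ((-7 - 2)/X)*(6 + (-7 - 2)/X) = (-9/X)*(6 - 9/X) = -9*(6 - 9/X)/X)
(w(6) + W(19, 2))*47 = (27*(3 - 2*6)/6**2 + 19)*47 = (27*(1/36)*(3 - 12) + 19)*47 = (27*(1/36)*(-9) + 19)*47 = (-27/4 + 19)*47 = (49/4)*47 = 2303/4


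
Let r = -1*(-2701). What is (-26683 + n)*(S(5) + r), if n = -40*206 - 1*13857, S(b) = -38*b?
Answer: -122486580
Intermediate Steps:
r = 2701
n = -22097 (n = -8240 - 13857 = -22097)
(-26683 + n)*(S(5) + r) = (-26683 - 22097)*(-38*5 + 2701) = -48780*(-190 + 2701) = -48780*2511 = -122486580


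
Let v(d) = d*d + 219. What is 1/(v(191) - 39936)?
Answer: -1/3236 ≈ -0.00030902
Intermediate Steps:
v(d) = 219 + d**2 (v(d) = d**2 + 219 = 219 + d**2)
1/(v(191) - 39936) = 1/((219 + 191**2) - 39936) = 1/((219 + 36481) - 39936) = 1/(36700 - 39936) = 1/(-3236) = -1/3236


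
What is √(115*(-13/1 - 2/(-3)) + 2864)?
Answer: √13011/3 ≈ 38.022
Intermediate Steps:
√(115*(-13/1 - 2/(-3)) + 2864) = √(115*(-13*1 - 2*(-⅓)) + 2864) = √(115*(-13 + ⅔) + 2864) = √(115*(-37/3) + 2864) = √(-4255/3 + 2864) = √(4337/3) = √13011/3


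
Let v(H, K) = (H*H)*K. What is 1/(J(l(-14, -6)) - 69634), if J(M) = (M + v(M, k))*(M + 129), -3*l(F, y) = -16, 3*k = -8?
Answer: -81/6407666 ≈ -1.2641e-5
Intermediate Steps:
k = -8/3 (k = (1/3)*(-8) = -8/3 ≈ -2.6667)
v(H, K) = K*H**2 (v(H, K) = H**2*K = K*H**2)
l(F, y) = 16/3 (l(F, y) = -1/3*(-16) = 16/3)
J(M) = (129 + M)*(M - 8*M**2/3) (J(M) = (M - 8*M**2/3)*(M + 129) = (M - 8*M**2/3)*(129 + M) = (129 + M)*(M - 8*M**2/3))
1/(J(l(-14, -6)) - 69634) = 1/((1/3)*(16/3)*(387 - 1029*16/3 - 8*(16/3)**2) - 69634) = 1/((1/3)*(16/3)*(387 - 5488 - 8*256/9) - 69634) = 1/((1/3)*(16/3)*(387 - 5488 - 2048/9) - 69634) = 1/((1/3)*(16/3)*(-47957/9) - 69634) = 1/(-767312/81 - 69634) = 1/(-6407666/81) = -81/6407666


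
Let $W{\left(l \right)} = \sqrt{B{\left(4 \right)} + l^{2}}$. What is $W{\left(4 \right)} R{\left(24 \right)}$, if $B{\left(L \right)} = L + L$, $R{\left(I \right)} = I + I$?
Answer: $96 \sqrt{6} \approx 235.15$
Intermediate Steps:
$R{\left(I \right)} = 2 I$
$B{\left(L \right)} = 2 L$
$W{\left(l \right)} = \sqrt{8 + l^{2}}$ ($W{\left(l \right)} = \sqrt{2 \cdot 4 + l^{2}} = \sqrt{8 + l^{2}}$)
$W{\left(4 \right)} R{\left(24 \right)} = \sqrt{8 + 4^{2}} \cdot 2 \cdot 24 = \sqrt{8 + 16} \cdot 48 = \sqrt{24} \cdot 48 = 2 \sqrt{6} \cdot 48 = 96 \sqrt{6}$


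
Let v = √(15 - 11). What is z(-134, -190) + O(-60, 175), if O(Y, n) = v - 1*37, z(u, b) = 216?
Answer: 181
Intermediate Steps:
v = 2 (v = √4 = 2)
O(Y, n) = -35 (O(Y, n) = 2 - 1*37 = 2 - 37 = -35)
z(-134, -190) + O(-60, 175) = 216 - 35 = 181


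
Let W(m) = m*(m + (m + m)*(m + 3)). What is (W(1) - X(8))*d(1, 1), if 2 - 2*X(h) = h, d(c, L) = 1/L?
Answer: 12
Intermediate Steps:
W(m) = m*(m + 2*m*(3 + m)) (W(m) = m*(m + (2*m)*(3 + m)) = m*(m + 2*m*(3 + m)))
X(h) = 1 - h/2
(W(1) - X(8))*d(1, 1) = (1²*(7 + 2*1) - (1 - ½*8))/1 = (1*(7 + 2) - (1 - 4))*1 = (1*9 - 1*(-3))*1 = (9 + 3)*1 = 12*1 = 12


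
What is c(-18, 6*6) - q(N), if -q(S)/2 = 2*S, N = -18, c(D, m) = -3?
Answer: -75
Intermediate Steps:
q(S) = -4*S
c(-18, 6*6) - q(N) = -3 - (-4)*(-18) = -3 - 1*72 = -3 - 72 = -75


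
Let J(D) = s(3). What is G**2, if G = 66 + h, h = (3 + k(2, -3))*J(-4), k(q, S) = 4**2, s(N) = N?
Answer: 15129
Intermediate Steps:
J(D) = 3
k(q, S) = 16
h = 57 (h = (3 + 16)*3 = 19*3 = 57)
G = 123 (G = 66 + 57 = 123)
G**2 = 123**2 = 15129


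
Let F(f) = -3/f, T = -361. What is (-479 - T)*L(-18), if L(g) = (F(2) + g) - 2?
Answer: 2537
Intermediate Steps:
L(g) = -7/2 + g (L(g) = (-3/2 + g) - 2 = -7/2 + g)
(-479 - T)*L(-18) = (-479 - 1*(-361))*(-7/2 - 18) = (-479 + 361)*(-43/2) = -118*(-43/2) = 2537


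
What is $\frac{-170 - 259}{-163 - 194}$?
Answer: $\frac{143}{119} \approx 1.2017$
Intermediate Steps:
$\frac{-170 - 259}{-163 - 194} = - \frac{429}{-357} = \left(-429\right) \left(- \frac{1}{357}\right) = \frac{143}{119}$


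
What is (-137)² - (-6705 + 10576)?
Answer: 14898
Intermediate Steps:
(-137)² - (-6705 + 10576) = 18769 - 1*3871 = 18769 - 3871 = 14898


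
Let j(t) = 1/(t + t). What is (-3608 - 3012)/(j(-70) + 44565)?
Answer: -926800/6239099 ≈ -0.14855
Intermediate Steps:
j(t) = 1/(2*t)
(-3608 - 3012)/(j(-70) + 44565) = (-3608 - 3012)/((1/2)/(-70) + 44565) = -6620/((1/2)*(-1/70) + 44565) = -6620/(-1/140 + 44565) = -6620/6239099/140 = -6620*140/6239099 = -926800/6239099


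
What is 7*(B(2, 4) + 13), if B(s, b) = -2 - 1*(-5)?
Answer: 112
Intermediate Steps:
B(s, b) = 3 (B(s, b) = -2 + 5 = 3)
7*(B(2, 4) + 13) = 7*(3 + 13) = 7*16 = 112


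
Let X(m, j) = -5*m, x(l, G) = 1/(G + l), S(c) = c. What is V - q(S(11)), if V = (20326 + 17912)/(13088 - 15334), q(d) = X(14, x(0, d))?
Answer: 59491/1123 ≈ 52.975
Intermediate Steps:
q(d) = -70 (q(d) = -5*14 = -70)
V = -19119/1123 (V = 38238/(-2246) = 38238*(-1/2246) = -19119/1123 ≈ -17.025)
V - q(S(11)) = -19119/1123 - 1*(-70) = -19119/1123 + 70 = 59491/1123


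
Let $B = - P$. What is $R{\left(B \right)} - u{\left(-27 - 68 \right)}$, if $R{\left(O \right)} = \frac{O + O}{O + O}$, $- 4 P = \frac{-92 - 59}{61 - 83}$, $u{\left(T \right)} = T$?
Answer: $96$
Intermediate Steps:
$P = - \frac{151}{88}$ ($P = - \frac{\left(-92 - 59\right) \frac{1}{61 - 83}}{4} = - \frac{\left(-151\right) \frac{1}{-22}}{4} = - \frac{\left(-151\right) \left(- \frac{1}{22}\right)}{4} = \left(- \frac{1}{4}\right) \frac{151}{22} = - \frac{151}{88} \approx -1.7159$)
$B = \frac{151}{88}$ ($B = \left(-1\right) \left(- \frac{151}{88}\right) = \frac{151}{88} \approx 1.7159$)
$R{\left(O \right)} = 1$ ($R{\left(O \right)} = \frac{2 O}{2 O} = 2 O \frac{1}{2 O} = 1$)
$R{\left(B \right)} - u{\left(-27 - 68 \right)} = 1 - \left(-27 - 68\right) = 1 - -95 = 1 + 95 = 96$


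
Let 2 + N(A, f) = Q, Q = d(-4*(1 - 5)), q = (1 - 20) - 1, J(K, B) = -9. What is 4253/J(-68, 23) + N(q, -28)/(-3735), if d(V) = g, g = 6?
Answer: -196111/415 ≈ -472.56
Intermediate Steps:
q = -20 (q = -19 - 1 = -20)
d(V) = 6
Q = 6
N(A, f) = 4 (N(A, f) = -2 + 6 = 4)
4253/J(-68, 23) + N(q, -28)/(-3735) = 4253/(-9) + 4/(-3735) = 4253*(-1/9) + 4*(-1/3735) = -4253/9 - 4/3735 = -196111/415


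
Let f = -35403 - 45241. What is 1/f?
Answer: -1/80644 ≈ -1.2400e-5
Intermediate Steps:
f = -80644
1/f = 1/(-80644) = -1/80644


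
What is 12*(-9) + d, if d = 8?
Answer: -100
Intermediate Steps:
12*(-9) + d = 12*(-9) + 8 = -108 + 8 = -100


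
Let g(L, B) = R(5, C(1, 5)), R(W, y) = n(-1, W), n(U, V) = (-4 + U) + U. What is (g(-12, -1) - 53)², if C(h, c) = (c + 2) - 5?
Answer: 3481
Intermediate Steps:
C(h, c) = -3 + c (C(h, c) = (2 + c) - 5 = -3 + c)
n(U, V) = -4 + 2*U
R(W, y) = -6 (R(W, y) = -4 + 2*(-1) = -4 - 2 = -6)
g(L, B) = -6
(g(-12, -1) - 53)² = (-6 - 53)² = (-59)² = 3481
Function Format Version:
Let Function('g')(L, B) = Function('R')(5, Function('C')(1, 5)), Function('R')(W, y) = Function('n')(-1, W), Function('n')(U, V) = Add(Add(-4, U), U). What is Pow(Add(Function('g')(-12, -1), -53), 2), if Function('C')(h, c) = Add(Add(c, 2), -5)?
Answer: 3481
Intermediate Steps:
Function('C')(h, c) = Add(-3, c) (Function('C')(h, c) = Add(Add(2, c), -5) = Add(-3, c))
Function('n')(U, V) = Add(-4, Mul(2, U))
Function('R')(W, y) = -6 (Function('R')(W, y) = Add(-4, Mul(2, -1)) = Add(-4, -2) = -6)
Function('g')(L, B) = -6
Pow(Add(Function('g')(-12, -1), -53), 2) = Pow(Add(-6, -53), 2) = Pow(-59, 2) = 3481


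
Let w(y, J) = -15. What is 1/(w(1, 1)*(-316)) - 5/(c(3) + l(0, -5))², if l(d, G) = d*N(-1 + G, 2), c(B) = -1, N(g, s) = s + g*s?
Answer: -23699/4740 ≈ -4.9998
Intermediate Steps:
l(d, G) = 2*G*d (l(d, G) = d*(2*(1 + (-1 + G))) = d*(2*G) = 2*G*d)
1/(w(1, 1)*(-316)) - 5/(c(3) + l(0, -5))² = 1/(-15*(-316)) - 5/(-1 + 2*(-5)*0)² = -1/15*(-1/316) - 5/(-1 + 0)² = 1/4740 - 5/((-1)²) = 1/4740 - 5/1 = 1/4740 - 5*1 = 1/4740 - 5 = -23699/4740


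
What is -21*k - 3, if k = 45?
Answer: -948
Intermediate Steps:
-21*k - 3 = -21*45 - 3 = -945 - 3 = -948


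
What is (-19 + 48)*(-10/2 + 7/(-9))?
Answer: -1508/9 ≈ -167.56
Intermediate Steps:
(-19 + 48)*(-10/2 + 7/(-9)) = 29*(-10*½ + 7*(-⅑)) = 29*(-5 - 7/9) = 29*(-52/9) = -1508/9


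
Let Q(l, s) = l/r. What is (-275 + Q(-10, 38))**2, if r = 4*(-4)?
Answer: 4818025/64 ≈ 75282.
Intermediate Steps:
r = -16
Q(l, s) = -l/16 (Q(l, s) = l/(-16) = l*(-1/16) = -l/16)
(-275 + Q(-10, 38))**2 = (-275 - 1/16*(-10))**2 = (-275 + 5/8)**2 = (-2195/8)**2 = 4818025/64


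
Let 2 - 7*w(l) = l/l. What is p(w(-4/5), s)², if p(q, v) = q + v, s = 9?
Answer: 4096/49 ≈ 83.592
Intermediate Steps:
w(l) = ⅐ (w(l) = 2/7 - l/(7*l) = 2/7 - ⅐*1 = 2/7 - ⅐ = ⅐)
p(w(-4/5), s)² = (⅐ + 9)² = (64/7)² = 4096/49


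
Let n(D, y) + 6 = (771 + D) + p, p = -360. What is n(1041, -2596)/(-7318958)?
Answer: -723/3659479 ≈ -0.00019757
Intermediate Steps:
n(D, y) = 405 + D (n(D, y) = -6 + ((771 + D) - 360) = -6 + (411 + D) = 405 + D)
n(1041, -2596)/(-7318958) = (405 + 1041)/(-7318958) = 1446*(-1/7318958) = -723/3659479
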